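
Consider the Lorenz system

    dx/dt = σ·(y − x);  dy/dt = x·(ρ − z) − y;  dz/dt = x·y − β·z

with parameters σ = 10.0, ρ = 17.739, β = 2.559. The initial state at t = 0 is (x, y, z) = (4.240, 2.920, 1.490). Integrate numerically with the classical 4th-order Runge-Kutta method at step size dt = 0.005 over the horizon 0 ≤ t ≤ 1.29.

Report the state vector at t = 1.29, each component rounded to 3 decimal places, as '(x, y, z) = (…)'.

(x, y, z) = (-8.772, -5.087, 23.404)

t=0.000: state=(4.240, 2.920, 1.490)
step 1 (dt=0.005): k1=(-13.200, 65.976, 8.568), k2=(-11.221, 65.184, 9.111), k3=(-11.290, 65.261, 9.114), k4=(-9.372, 64.542, 9.652); state += dt/6·(k1+2k2+2k3+k4)
t=0.005: state=(4.184, 3.246, 1.536)
t=0.010: state=(4.146, 3.566, 1.586)
t=0.015: state=(4.125, 3.881, 1.643)
continuing one RK4 step at a time; state shown every 10 steps (Δt=0.05):
t=0.050: state=(4.390, 6.037, 2.204)
t=0.100: state=(5.728, 9.342, 3.758)
t=0.150: state=(7.927, 13.010, 6.909)
t=0.200: state=(10.626, 16.034, 12.518)
t=0.250: state=(12.894, 16.017, 20.154)
t=0.300: state=(13.272, 11.400, 26.464)
t=0.350: state=(11.127, 4.865, 27.997)
t=0.400: state=(7.602, 0.338, 25.711)
t=0.450: state=(4.277, -1.530, 22.430)
t=0.500: state=(1.876, -1.945, 19.487)
t=0.550: state=(0.379, -1.889, 17.052)
t=0.600: state=(-0.494, -1.813, 15.013)
t=0.650: state=(-1.019, -1.866, 13.277)
t=0.700: state=(-1.394, -2.087, 11.795)
t=0.750: state=(-1.746, -2.491, 10.547)
t=0.800: state=(-2.163, -3.105, 9.536)
t=0.850: state=(-2.709, -3.973, 8.794)
t=0.900: state=(-3.446, -5.151, 8.396)
t=0.950: state=(-4.432, -6.687, 8.482)
t=1.000: state=(-5.708, -8.555, 9.281)
t=1.050: state=(-7.254, -10.538, 11.090)
t=1.100: state=(-8.900, -12.067, 14.098)
t=1.150: state=(-10.246, -12.265, 17.975)
t=1.200: state=(-10.738, -10.560, 21.554)
t=1.250: state=(-10.042, -7.523, 23.432)
t=1.290: state=(-8.772, -5.087, 23.404)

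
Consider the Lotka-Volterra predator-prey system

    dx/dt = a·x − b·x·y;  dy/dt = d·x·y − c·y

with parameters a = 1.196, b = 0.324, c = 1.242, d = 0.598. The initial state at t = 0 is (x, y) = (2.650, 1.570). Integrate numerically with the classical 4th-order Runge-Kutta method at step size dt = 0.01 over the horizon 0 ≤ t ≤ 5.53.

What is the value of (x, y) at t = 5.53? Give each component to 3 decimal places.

t=0.000: state=(2.650, 1.570)
step 1 (dt=0.01): k1=(1.821, 0.538), k2=(1.825, 0.548), k3=(1.825, 0.548), k4=(1.829, 0.557); state += dt/6·(k1+2k2+2k3+k4)
t=0.010: state=(2.668, 1.575)
t=0.020: state=(2.687, 1.581)
t=0.030: state=(2.705, 1.587)
continuing one RK4 step at a time; state shown every 20 steps (Δt=0.2):
t=0.200: state=(3.027, 1.719)
t=0.400: state=(3.414, 1.972)
t=0.600: state=(3.772, 2.365)
t=0.800: state=(4.038, 2.946)
t=1.000: state=(4.134, 3.755)
t=1.200: state=(3.987, 4.772)
t=1.400: state=(3.587, 5.868)
t=1.600: state=(3.017, 6.801)
t=1.800: state=(2.418, 7.340)
t=2.000: state=(1.900, 7.404)
t=2.200: state=(1.507, 7.072)
t=2.400: state=(1.233, 6.491)
t=2.600: state=(1.051, 5.800)
t=2.800: state=(0.938, 5.093)
t=3.000: state=(0.876, 4.426)
t=3.200: state=(0.852, 3.827)
t=3.400: state=(0.859, 3.306)
t=3.600: state=(0.894, 2.863)
t=3.800: state=(0.955, 2.494)
t=4.000: state=(1.042, 2.191)
t=4.200: state=(1.158, 1.949)
t=4.400: state=(1.305, 1.761)
t=4.600: state=(1.486, 1.623)
t=4.800: state=(1.705, 1.531)
t=5.000: state=(1.964, 1.487)
t=5.200: state=(2.266, 1.493)
t=5.400: state=(2.608, 1.558)
t=5.530: state=(2.849, 1.639)

(x, y) = (2.849, 1.639)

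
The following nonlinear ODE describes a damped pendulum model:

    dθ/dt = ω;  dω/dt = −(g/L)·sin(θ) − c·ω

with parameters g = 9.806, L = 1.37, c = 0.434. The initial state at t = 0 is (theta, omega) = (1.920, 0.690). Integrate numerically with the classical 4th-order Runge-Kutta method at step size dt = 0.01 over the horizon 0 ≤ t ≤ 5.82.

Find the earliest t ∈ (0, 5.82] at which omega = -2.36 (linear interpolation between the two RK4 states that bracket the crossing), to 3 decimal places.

t=0.000: state=(1.920, 0.690)
step 1 (dt=0.01): k1=(0.690, -7.025), k2=(0.655, -7.001), k3=(0.655, -7.002), k4=(0.620, -6.979); state += dt/6·(k1+2k2+2k3+k4)
t=0.010: state=(1.927, 0.620)
t=0.020: state=(1.932, 0.550)
t=0.030: state=(1.938, 0.481)
continuing one RK4 step at a time; state shown every 20 steps (Δt=0.2):
t=0.200: state=(1.923, -0.644)
t=0.400: state=(1.666, -1.918)
t=0.470: state=(1.516, -2.353)
next step: t=0.480: state=(1.493, -2.415) — omega has crossed -2.36
linear interpolation between t=0.470 (-2.35346) and t=0.480 (-2.41453) → t≈0.471

t = 0.471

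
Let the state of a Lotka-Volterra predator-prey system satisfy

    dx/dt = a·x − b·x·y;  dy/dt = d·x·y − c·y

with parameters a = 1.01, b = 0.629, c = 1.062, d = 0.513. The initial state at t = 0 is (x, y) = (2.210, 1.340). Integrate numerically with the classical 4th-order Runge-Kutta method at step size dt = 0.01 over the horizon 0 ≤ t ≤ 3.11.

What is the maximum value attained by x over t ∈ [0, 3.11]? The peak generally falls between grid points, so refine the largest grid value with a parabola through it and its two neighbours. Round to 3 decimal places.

max x = 2.474

t=0.000: state=(2.210, 1.340)
step 1 (dt=0.01): k1=(0.369, 0.096), k2=(0.369, 0.097), k3=(0.369, 0.097), k4=(0.369, 0.099); state += dt/6·(k1+2k2+2k3+k4)
t=0.010: state=(2.214, 1.341)
t=0.020: state=(2.217, 1.342)
t=0.030: state=(2.221, 1.343)
continuing one RK4 step at a time; state shown every 20 steps (Δt=0.2):
t=0.200: state=(2.282, 1.364)
t=0.400: state=(2.347, 1.399)
t=0.600: state=(2.403, 1.444)
t=0.800: state=(2.444, 1.497)
t=1.000: state=(2.468, 1.558)
t=1.200: state=(2.473, 1.624)
t=1.400: state=(2.457, 1.691)
t=1.600: state=(2.421, 1.757)
t=1.800: state=(2.366, 1.816)
t=2.000: state=(2.297, 1.866)
t=2.200: state=(2.218, 1.902)
t=2.400: state=(2.133, 1.923)
t=2.600: state=(2.049, 1.927)
t=2.800: state=(1.969, 1.915)
t=3.000: state=(1.897, 1.888)
t=3.110: state=(1.862, 1.867)
largest grid value and its neighbours: x(1.140)=2.47377, x(1.150)=2.47378, x(1.160)=2.47374
parabola through these three points peaks at t≈1.146 with x≈2.47378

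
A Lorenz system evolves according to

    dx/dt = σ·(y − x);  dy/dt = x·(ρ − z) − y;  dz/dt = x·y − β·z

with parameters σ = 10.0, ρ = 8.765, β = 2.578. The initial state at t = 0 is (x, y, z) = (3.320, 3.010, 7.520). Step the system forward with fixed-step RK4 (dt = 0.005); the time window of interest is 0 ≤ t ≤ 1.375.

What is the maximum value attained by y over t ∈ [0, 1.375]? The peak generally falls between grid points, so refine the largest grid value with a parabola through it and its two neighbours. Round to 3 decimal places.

max y = 5.515

t=0.000: state=(3.320, 3.010, 7.520)
step 1 (dt=0.005): k1=(-3.100, 1.123, -9.393), k2=(-2.994, 1.189, -9.347), k3=(-2.995, 1.189, -9.346), k4=(-2.891, 1.253, -9.298); state += dt/6·(k1+2k2+2k3+k4)
t=0.005: state=(3.305, 3.016, 7.473)
t=0.010: state=(3.291, 3.023, 7.427)
t=0.015: state=(3.278, 3.030, 7.381)
continuing one RK4 step at a time; state shown every 10 steps (Δt=0.05):
t=0.050: state=(3.215, 3.097, 7.077)
t=0.100: state=(3.197, 3.240, 6.696)
t=0.150: state=(3.254, 3.433, 6.390)
t=0.200: state=(3.373, 3.668, 6.168)
t=0.250: state=(3.546, 3.939, 6.039)
t=0.300: state=(3.763, 4.237, 6.010)
t=0.350: state=(4.015, 4.547, 6.085)
t=0.400: state=(4.290, 4.851, 6.266)
t=0.450: state=(4.570, 5.125, 6.548)
t=0.500: state=(4.837, 5.343, 6.914)
t=0.550: state=(5.068, 5.478, 7.339)
t=0.600: state=(5.240, 5.513, 7.784)
t=0.650: state=(5.336, 5.442, 8.205)
t=0.700: state=(5.345, 5.274, 8.559)
t=0.750: state=(5.268, 5.035, 8.809)
t=0.800: state=(5.118, 4.759, 8.937)
t=0.850: state=(4.917, 4.482, 8.943)
t=0.900: state=(4.691, 4.232, 8.842)
t=0.950: state=(4.465, 4.027, 8.658)
t=1.000: state=(4.259, 3.879, 8.418)
t=1.050: state=(4.088, 3.787, 8.148)
t=1.100: state=(3.960, 3.751, 7.872)
t=1.150: state=(3.879, 3.764, 7.610)
t=1.200: state=(3.844, 3.820, 7.375)
t=1.250: state=(3.854, 3.914, 7.180)
t=1.300: state=(3.903, 4.037, 7.035)
t=1.350: state=(3.986, 4.183, 6.944)
t=1.375: state=(4.038, 4.261, 6.921)
largest grid value and its neighbours: y(0.585)=5.51396, y(0.590)=5.51480, y(0.595)=5.51455
parabola through these three points peaks at t≈0.591 with y≈5.51484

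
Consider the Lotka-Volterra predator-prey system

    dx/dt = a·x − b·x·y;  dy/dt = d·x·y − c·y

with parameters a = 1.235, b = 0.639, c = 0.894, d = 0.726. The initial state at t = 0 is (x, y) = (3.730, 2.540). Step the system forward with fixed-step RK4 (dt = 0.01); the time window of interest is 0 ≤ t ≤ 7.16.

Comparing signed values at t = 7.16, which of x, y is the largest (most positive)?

largest component: y

t=0.000: state=(3.730, 2.540)
step 1 (dt=0.01): k1=(-1.447, 4.608), k2=(-1.499, 4.636), k3=(-1.500, 4.636), k4=(-1.552, 4.663); state += dt/6·(k1+2k2+2k3+k4)
t=0.010: state=(3.715, 2.586)
t=0.020: state=(3.699, 2.633)
t=0.030: state=(3.682, 2.681)
continuing one RK4 step at a time; state shown every 25 steps (Δt=0.25):
t=0.250: state=(3.067, 3.796)
t=0.500: state=(2.079, 4.847)
t=0.750: state=(1.255, 5.220)
t=1.000: state=(0.752, 4.986)
t=1.250: state=(0.481, 4.448)
t=1.500: state=(0.338, 3.826)
t=1.750: state=(0.262, 3.229)
t=2.000: state=(0.223, 2.697)
t=2.250: state=(0.204, 2.241)
t=2.500: state=(0.201, 1.859)
t=2.750: state=(0.209, 1.543)
t=3.000: state=(0.227, 1.283)
t=3.250: state=(0.256, 1.072)
t=3.500: state=(0.298, 0.901)
t=3.750: state=(0.355, 0.765)
t=4.000: state=(0.432, 0.657)
t=4.250: state=(0.533, 0.573)
t=4.500: state=(0.666, 0.511)
t=4.750: state=(0.839, 0.468)
t=5.000: state=(1.063, 0.444)
t=5.250: state=(1.349, 0.442)
t=5.500: state=(1.709, 0.466)
t=5.750: state=(2.151, 0.528)
t=6.000: state=(2.668, 0.653)
t=6.250: state=(3.218, 0.892)
t=6.500: state=(3.681, 1.337)
t=6.750: state=(3.821, 2.128)
t=7.000: state=(3.386, 3.304)
t=7.160: state=(2.822, 4.113)
compare at T: x=2.822, y=4.113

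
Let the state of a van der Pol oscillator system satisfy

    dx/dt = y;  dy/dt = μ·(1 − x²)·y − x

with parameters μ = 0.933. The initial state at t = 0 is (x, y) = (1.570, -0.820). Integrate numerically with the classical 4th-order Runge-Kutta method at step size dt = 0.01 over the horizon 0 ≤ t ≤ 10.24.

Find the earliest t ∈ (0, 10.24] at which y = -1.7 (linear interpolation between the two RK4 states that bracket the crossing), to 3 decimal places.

t = 0.944

t=0.000: state=(1.570, -0.820)
step 1 (dt=0.01): k1=(-0.820, -0.449), k2=(-0.822, -0.452), k3=(-0.822, -0.452), k4=(-0.825, -0.455); state += dt/6·(k1+2k2+2k3+k4)
t=0.010: state=(1.562, -0.825)
t=0.020: state=(1.554, -0.829)
t=0.030: state=(1.545, -0.834)
continuing one RK4 step at a time; state shown every 50 steps (Δt=0.5):
t=0.500: state=(1.089, -1.138)
t=0.940: state=(0.480, -1.694)
next step: t=0.950: state=(0.463, -1.711) — y has crossed -1.7
linear interpolation between t=0.940 (-1.69368) and t=0.950 (-1.71074) → t≈0.944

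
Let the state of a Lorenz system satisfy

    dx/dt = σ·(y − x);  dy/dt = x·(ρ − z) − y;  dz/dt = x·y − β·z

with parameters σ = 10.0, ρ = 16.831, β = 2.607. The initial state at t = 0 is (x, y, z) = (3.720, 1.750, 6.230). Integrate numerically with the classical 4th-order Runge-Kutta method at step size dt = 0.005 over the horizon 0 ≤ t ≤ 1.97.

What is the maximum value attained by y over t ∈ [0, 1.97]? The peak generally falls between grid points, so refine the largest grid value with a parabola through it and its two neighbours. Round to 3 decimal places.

max y = 13.145

t=0.000: state=(3.720, 1.750, 6.230)
step 1 (dt=0.005): k1=(-19.700, 37.686, -9.732), k2=(-18.265, 37.159, -9.409), k3=(-18.314, 37.195, -9.409), k4=(-16.925, 36.700, -9.094); state += dt/6·(k1+2k2+2k3+k4)
t=0.005: state=(3.629, 1.936, 6.183)
t=0.010: state=(3.550, 2.117, 6.139)
t=0.015: state=(3.485, 2.295, 6.098)
continuing one RK4 step at a time; state shown every 20 steps (Δt=0.1):
t=0.100: state=(3.734, 5.162, 5.879)
t=0.200: state=(6.113, 9.339, 7.681)
t=0.300: state=(9.687, 13.038, 14.107)
t=0.400: state=(11.090, 9.840, 22.373)
t=0.500: state=(7.654, 3.070, 22.536)
t=0.600: state=(3.704, 0.782, 18.164)
t=0.700: state=(1.832, 0.841, 14.161)
t=0.800: state=(1.390, 1.377, 11.057)
t=0.900: state=(1.677, 2.244, 8.756)
t=1.000: state=(2.556, 3.791, 7.302)
t=1.100: state=(4.271, 6.532, 7.172)
t=1.200: state=(7.122, 10.465, 9.868)
t=1.300: state=(10.218, 12.374, 16.905)
t=1.400: state=(10.112, 7.611, 22.664)
t=1.500: state=(6.438, 2.498, 20.974)
t=1.600: state=(3.344, 1.240, 16.851)
t=1.700: state=(2.091, 1.544, 13.283)
t=1.800: state=(2.015, 2.338, 10.570)
t=1.900: state=(2.685, 3.713, 8.758)
t=1.970: state=(3.607, 5.238, 8.195)
largest grid value and its neighbours: y(0.310)=13.13080, y(0.315)=13.14490, y(0.320)=13.13632
parabola through these three points peaks at t≈0.316 with y≈13.14507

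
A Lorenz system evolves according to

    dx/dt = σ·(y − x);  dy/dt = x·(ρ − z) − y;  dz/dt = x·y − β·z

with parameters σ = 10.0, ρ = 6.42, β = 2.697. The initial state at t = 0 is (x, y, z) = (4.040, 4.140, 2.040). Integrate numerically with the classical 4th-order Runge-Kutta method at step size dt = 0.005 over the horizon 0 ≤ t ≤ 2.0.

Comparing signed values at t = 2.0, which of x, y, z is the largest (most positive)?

t=0.000: state=(4.040, 4.140, 2.040)
step 1 (dt=0.005): k1=(1.000, 13.555, 11.224), k2=(1.314, 13.419, 11.295), k3=(1.303, 13.422, 11.297), k4=(1.606, 13.288, 11.370); state += dt/6·(k1+2k2+2k3+k4)
t=0.005: state=(4.047, 4.207, 2.096)
t=0.010: state=(4.056, 4.273, 2.154)
t=0.015: state=(4.068, 4.337, 2.212)
continuing one RK4 step at a time; state shown every 20 steps (Δt=0.1):
t=0.100: state=(4.538, 5.256, 3.336)
t=0.200: state=(5.231, 5.808, 4.962)
t=0.300: state=(5.553, 5.576, 6.536)
t=0.400: state=(5.268, 4.706, 7.456)
t=0.500: state=(4.546, 3.732, 7.500)
t=0.600: state=(3.760, 3.047, 6.940)
t=0.700: state=(3.170, 2.711, 6.157)
t=0.800: state=(2.842, 2.638, 5.394)
t=0.900: state=(2.745, 2.745, 4.771)
t=1.000: state=(2.826, 2.982, 4.339)
t=1.100: state=(3.043, 3.314, 4.123)
t=1.200: state=(3.355, 3.701, 4.134)
t=1.300: state=(3.717, 4.083, 4.370)
t=1.400: state=(4.064, 4.379, 4.791)
t=1.500: state=(4.321, 4.509, 5.306)
t=1.600: state=(4.425, 4.441, 5.779)
t=1.700: state=(4.358, 4.215, 6.085)
t=1.800: state=(4.161, 3.925, 6.165)
t=1.900: state=(3.914, 3.667, 6.046)
t=2.000: state=(3.689, 3.495, 5.804)
compare at T: x=3.689, y=3.495, z=5.804

largest component: z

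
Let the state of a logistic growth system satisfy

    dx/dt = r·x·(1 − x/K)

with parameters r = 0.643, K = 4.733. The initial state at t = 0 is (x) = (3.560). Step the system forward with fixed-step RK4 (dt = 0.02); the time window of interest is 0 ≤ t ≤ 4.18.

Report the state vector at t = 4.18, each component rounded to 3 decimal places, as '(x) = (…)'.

(x) = (4.629)

t=0.000: state=(3.560)
step 1 (dt=0.02): k1=(0.567), k2=(0.565), k3=(0.565), k4=(0.564); state += dt/6·(k1+2k2+2k3+k4)
t=0.020: state=(3.571)
t=0.040: state=(3.583)
t=0.060: state=(3.594)
continuing one RK4 step at a time; state shown every 10 steps (Δt=0.2):
t=0.200: state=(3.670)
t=0.400: state=(3.772)
t=0.600: state=(3.867)
t=0.800: state=(3.954)
t=1.000: state=(4.034)
t=1.200: state=(4.107)
t=1.400: state=(4.174)
t=1.600: state=(4.234)
t=1.800: state=(4.289)
t=2.000: state=(4.338)
t=2.200: state=(4.382)
t=2.400: state=(4.422)
t=2.600: state=(4.457)
t=2.800: state=(4.489)
t=3.000: state=(4.517)
t=3.200: state=(4.542)
t=3.400: state=(4.564)
t=3.600: state=(4.584)
t=3.800: state=(4.601)
t=4.000: state=(4.617)
t=4.180: state=(4.629)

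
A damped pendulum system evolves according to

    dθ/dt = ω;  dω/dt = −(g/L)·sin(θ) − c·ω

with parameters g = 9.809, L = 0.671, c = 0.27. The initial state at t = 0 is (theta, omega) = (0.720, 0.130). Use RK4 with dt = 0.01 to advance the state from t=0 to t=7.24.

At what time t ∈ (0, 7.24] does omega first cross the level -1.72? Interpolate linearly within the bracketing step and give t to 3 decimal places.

t=0.000: state=(0.720, 0.130)
step 1 (dt=0.01): k1=(0.130, -9.674), k2=(0.082, -9.668), k3=(0.082, -9.666), k4=(0.033, -9.657); state += dt/6·(k1+2k2+2k3+k4)
t=0.010: state=(0.721, 0.033)
t=0.020: state=(0.721, -0.063)
t=0.030: state=(0.720, -0.159)
t=0.210: state=(0.544, -1.713)
next step: t=0.220: state=(0.527, -1.783) — omega has crossed -1.72
linear interpolation between t=0.210 (-1.71349) and t=0.220 (-1.78338) → t≈0.211

t = 0.211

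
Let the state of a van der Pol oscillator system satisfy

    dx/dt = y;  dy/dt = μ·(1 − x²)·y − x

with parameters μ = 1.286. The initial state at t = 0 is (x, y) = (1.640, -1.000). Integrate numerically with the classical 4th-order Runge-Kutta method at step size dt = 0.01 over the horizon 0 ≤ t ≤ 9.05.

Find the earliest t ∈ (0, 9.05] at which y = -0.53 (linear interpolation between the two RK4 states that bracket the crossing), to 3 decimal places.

t=0.000: state=(1.640, -1.000)
step 1 (dt=0.01): k1=(-1.000, 0.533), k2=(-0.997, 0.511), k3=(-0.997, 0.511), k4=(-0.995, 0.490); state += dt/6·(k1+2k2+2k3+k4)
t=0.010: state=(1.630, -0.995)
t=0.020: state=(1.620, -0.990)
t=0.030: state=(1.610, -0.986)
continuing one RK4 step at a time; state shown every 50 steps (Δt=0.5):
t=0.500: state=(1.143, -1.086)
t=1.000: state=(0.458, -1.783)
t=1.500: state=(-0.774, -3.077)
t=2.000: state=(-1.929, -0.959)
t=2.090: state=(-1.996, -0.538)
next step: t=2.100: state=(-2.001, -0.498) — y has crossed -0.53
linear interpolation between t=2.090 (-0.53794) and t=2.100 (-0.49802) → t≈2.092

t = 2.092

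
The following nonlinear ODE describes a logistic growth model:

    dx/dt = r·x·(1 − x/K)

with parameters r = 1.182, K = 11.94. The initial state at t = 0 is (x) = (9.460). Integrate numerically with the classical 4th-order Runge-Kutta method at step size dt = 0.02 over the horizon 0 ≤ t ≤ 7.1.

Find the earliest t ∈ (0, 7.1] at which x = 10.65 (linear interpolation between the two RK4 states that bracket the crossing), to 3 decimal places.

t=0.000: state=(9.460)
step 1 (dt=0.02): k1=(2.323), k2=(2.306), k3=(2.307), k4=(2.290); state += dt/6·(k1+2k2+2k3+k4)
t=0.020: state=(9.506)
t=0.040: state=(9.552)
t=0.060: state=(9.596)
continuing one RK4 step at a time; state shown every 25 steps (Δt=0.5):
t=0.500: state=(10.426)
t=0.640: state=(10.632)
next step: t=0.660: state=(10.659) — x has crossed 10.65
linear interpolation between t=0.640 (10.63191) and t=0.660 (10.65919) → t≈0.653

t = 0.653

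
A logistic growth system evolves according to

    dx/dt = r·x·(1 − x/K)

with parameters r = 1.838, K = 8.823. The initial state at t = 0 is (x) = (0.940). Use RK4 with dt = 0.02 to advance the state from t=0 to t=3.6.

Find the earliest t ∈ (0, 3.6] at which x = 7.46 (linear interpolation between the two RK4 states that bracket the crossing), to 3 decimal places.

t = 2.082

t=0.000: state=(0.940)
step 1 (dt=0.02): k1=(1.544), k2=(1.566), k3=(1.566), k4=(1.589); state += dt/6·(k1+2k2+2k3+k4)
t=0.020: state=(0.971)
t=0.040: state=(1.004)
t=0.060: state=(1.037)
continuing one RK4 step at a time; state shown every 10 steps (Δt=0.2):
t=0.200: state=(1.296)
t=0.400: state=(1.757)
t=0.600: state=(2.332)
t=0.800: state=(3.014)
t=1.000: state=(3.779)
t=1.200: state=(4.586)
t=1.400: state=(5.381)
t=1.600: state=(6.114)
t=1.800: state=(6.752)
t=2.000: state=(7.277)
t=2.080: state=(7.456)
next step: t=2.100: state=(7.498) — x has crossed 7.46
linear interpolation between t=2.080 (7.45606) and t=2.100 (7.49799) → t≈2.082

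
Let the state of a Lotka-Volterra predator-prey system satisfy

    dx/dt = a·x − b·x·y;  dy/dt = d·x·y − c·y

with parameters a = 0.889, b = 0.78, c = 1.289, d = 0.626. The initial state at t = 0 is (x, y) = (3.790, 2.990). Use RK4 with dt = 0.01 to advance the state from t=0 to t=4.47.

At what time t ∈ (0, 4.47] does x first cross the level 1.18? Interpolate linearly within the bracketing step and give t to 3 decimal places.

t=0.000: state=(3.790, 2.990)
step 1 (dt=0.01): k1=(-5.470, 3.240), k2=(-5.478, 3.206), k3=(-5.477, 3.206), k4=(-5.484, 3.171); state += dt/6·(k1+2k2+2k3+k4)
t=0.010: state=(3.735, 3.022)
t=0.020: state=(3.680, 3.053)
t=0.030: state=(3.625, 3.084)
continuing one RK4 step at a time; state shown every 20 steps (Δt=0.2):
t=0.200: state=(2.723, 3.470)
t=0.400: state=(1.870, 3.563)
t=0.600: state=(1.299, 3.349)
t=0.650: state=(1.194, 3.265)
next step: t=0.660: state=(1.174, 3.247) — x has crossed 1.18
linear interpolation between t=0.650 (1.19362) and t=0.660 (1.17408) → t≈0.657

t = 0.657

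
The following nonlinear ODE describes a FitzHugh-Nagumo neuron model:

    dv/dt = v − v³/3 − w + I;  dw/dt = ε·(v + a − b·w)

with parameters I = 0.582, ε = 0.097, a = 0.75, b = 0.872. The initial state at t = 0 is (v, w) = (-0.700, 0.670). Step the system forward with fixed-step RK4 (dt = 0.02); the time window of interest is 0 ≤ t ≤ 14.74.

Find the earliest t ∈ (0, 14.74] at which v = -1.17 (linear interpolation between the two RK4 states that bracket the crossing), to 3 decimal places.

t=0.000: state=(-0.700, 0.670)
step 1 (dt=0.02): k1=(-0.674, -0.052), k2=(-0.677, -0.052), k3=(-0.677, -0.052), k4=(-0.679, -0.053); state += dt/6·(k1+2k2+2k3+k4)
t=0.020: state=(-0.714, 0.669)
t=0.040: state=(-0.727, 0.668)
t=0.060: state=(-0.741, 0.667)
continuing one RK4 step at a time; state shown every 25 steps (Δt=0.5):
t=0.500: state=(-1.058, 0.636)
t=0.660: state=(-1.169, 0.622)
next step: t=0.680: state=(-1.183, 0.620) — v has crossed -1.17
linear interpolation between t=0.660 (-1.16942) and t=0.680 (-1.18288) → t≈0.661

t = 0.661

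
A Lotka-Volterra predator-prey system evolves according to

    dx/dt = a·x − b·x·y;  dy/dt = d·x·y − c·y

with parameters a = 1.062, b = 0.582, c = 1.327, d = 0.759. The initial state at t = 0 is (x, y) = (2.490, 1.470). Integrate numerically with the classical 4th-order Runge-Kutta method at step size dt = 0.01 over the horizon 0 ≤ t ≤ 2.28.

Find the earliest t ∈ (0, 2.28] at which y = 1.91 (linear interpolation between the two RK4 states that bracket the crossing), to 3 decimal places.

t=0.000: state=(2.490, 1.470)
step 1 (dt=0.01): k1=(0.514, 0.827), k2=(0.509, 0.833), k3=(0.509, 0.833), k4=(0.503, 0.838); state += dt/6·(k1+2k2+2k3+k4)
t=0.010: state=(2.495, 1.478)
t=0.020: state=(2.500, 1.487)
t=0.030: state=(2.505, 1.495)
continuing one RK4 step at a time; state shown every 10 steps (Δt=0.1):
t=0.100: state=(2.536, 1.558)
t=0.200: state=(2.568, 1.656)
t=0.300: state=(2.585, 1.764)
t=0.400: state=(2.586, 1.880)
t=0.420: state=(2.584, 1.904)
next step: t=0.430: state=(2.583, 1.916) — y has crossed 1.91
linear interpolation between t=0.420 (1.90364) and t=0.430 (1.91574) → t≈0.425

t = 0.425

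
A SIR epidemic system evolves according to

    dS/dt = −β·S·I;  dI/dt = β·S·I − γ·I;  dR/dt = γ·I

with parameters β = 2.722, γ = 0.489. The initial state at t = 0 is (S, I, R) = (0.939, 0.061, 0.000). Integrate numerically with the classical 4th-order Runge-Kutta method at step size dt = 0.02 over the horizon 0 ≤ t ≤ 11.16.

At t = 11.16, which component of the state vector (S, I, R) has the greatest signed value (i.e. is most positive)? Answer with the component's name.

largest component: R

t=0.000: state=(0.939, 0.061, 0.000)
step 1 (dt=0.02): k1=(-0.156, 0.126, 0.030), k2=(-0.159, 0.128, 0.030), k3=(-0.159, 0.128, 0.030), k4=(-0.162, 0.131, 0.031); state += dt/6·(k1+2k2+2k3+k4)
t=0.020: state=(0.936, 0.064, 0.001)
t=0.040: state=(0.933, 0.066, 0.001)
t=0.060: state=(0.929, 0.069, 0.002)
continuing one RK4 step at a time; state shown every 25 steps (Δt=0.5):
t=0.500: state=(0.815, 0.159, 0.025)
t=1.000: state=(0.588, 0.328, 0.084)
t=1.500: state=(0.337, 0.479, 0.184)
t=2.000: state=(0.168, 0.523, 0.309)
t=2.500: state=(0.084, 0.483, 0.433)
t=3.000: state=(0.046, 0.412, 0.543)
t=3.500: state=(0.028, 0.338, 0.634)
t=4.000: state=(0.018, 0.273, 0.709)
t=4.500: state=(0.013, 0.218, 0.769)
t=5.000: state=(0.010, 0.174, 0.816)
t=5.500: state=(0.008, 0.138, 0.854)
t=6.000: state=(0.007, 0.109, 0.884)
t=6.500: state=(0.006, 0.086, 0.908)
t=7.000: state=(0.005, 0.068, 0.927)
t=7.500: state=(0.005, 0.054, 0.941)
t=8.000: state=(0.005, 0.042, 0.953)
t=8.500: state=(0.004, 0.033, 0.962)
t=9.000: state=(0.004, 0.026, 0.970)
t=9.500: state=(0.004, 0.021, 0.975)
t=10.000: state=(0.004, 0.016, 0.980)
t=10.500: state=(0.004, 0.013, 0.983)
t=11.000: state=(0.004, 0.010, 0.986)
t=11.160: state=(0.004, 0.009, 0.987)
compare at T: S=0.004, I=0.009, R=0.987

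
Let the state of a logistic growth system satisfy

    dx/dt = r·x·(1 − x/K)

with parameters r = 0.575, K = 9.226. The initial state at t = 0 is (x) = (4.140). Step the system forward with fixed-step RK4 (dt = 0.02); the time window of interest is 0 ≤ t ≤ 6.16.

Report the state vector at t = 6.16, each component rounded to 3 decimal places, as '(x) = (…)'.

(x) = (8.909)

t=0.000: state=(4.140)
step 1 (dt=0.02): k1=(1.312), k2=(1.313), k3=(1.313), k4=(1.314); state += dt/6·(k1+2k2+2k3+k4)
t=0.020: state=(4.166)
t=0.040: state=(4.193)
t=0.060: state=(4.219)
continuing one RK4 step at a time; state shown every 10 steps (Δt=0.2):
t=0.200: state=(4.404)
t=0.400: state=(4.669)
t=0.600: state=(4.934)
t=0.800: state=(5.196)
t=1.000: state=(5.455)
t=1.200: state=(5.708)
t=1.400: state=(5.955)
t=1.600: state=(6.194)
t=1.800: state=(6.423)
t=2.000: state=(6.642)
t=2.200: state=(6.851)
t=2.400: state=(7.048)
t=2.600: state=(7.233)
t=2.800: state=(7.407)
t=3.000: state=(7.569)
t=3.200: state=(7.720)
t=3.400: state=(7.859)
t=3.600: state=(7.988)
t=3.800: state=(8.106)
t=4.000: state=(8.214)
t=4.200: state=(8.313)
t=4.400: state=(8.404)
t=4.600: state=(8.486)
t=4.800: state=(8.560)
t=5.000: state=(8.628)
t=5.200: state=(8.689)
t=5.400: state=(8.744)
t=5.600: state=(8.794)
t=5.800: state=(8.839)
t=6.000: state=(8.880)
t=6.160: state=(8.909)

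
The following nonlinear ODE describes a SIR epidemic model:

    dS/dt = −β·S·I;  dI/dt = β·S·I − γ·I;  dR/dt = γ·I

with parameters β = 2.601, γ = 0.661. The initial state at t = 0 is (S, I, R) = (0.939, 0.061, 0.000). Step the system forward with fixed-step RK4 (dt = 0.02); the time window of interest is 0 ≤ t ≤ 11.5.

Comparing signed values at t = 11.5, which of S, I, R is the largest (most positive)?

t=0.000: state=(0.939, 0.061, 0.000)
step 1 (dt=0.02): k1=(-0.149, 0.109, 0.040), k2=(-0.151, 0.110, 0.041), k3=(-0.151, 0.110, 0.041), k4=(-0.154, 0.112, 0.042); state += dt/6·(k1+2k2+2k3+k4)
t=0.020: state=(0.936, 0.063, 0.001)
t=0.040: state=(0.933, 0.065, 0.002)
t=0.060: state=(0.930, 0.068, 0.003)
continuing one RK4 step at a time; state shown every 25 steps (Δt=0.5):
t=0.500: state=(0.829, 0.140, 0.032)
t=1.000: state=(0.640, 0.263, 0.097)
t=1.500: state=(0.420, 0.375, 0.204)
t=2.000: state=(0.249, 0.414, 0.337)
t=2.500: state=(0.148, 0.382, 0.470)
t=3.000: state=(0.093, 0.320, 0.586)
t=3.500: state=(0.064, 0.254, 0.681)
t=4.000: state=(0.048, 0.197, 0.755)
t=4.500: state=(0.038, 0.149, 0.812)
t=5.000: state=(0.032, 0.112, 0.855)
t=5.500: state=(0.029, 0.084, 0.887)
t=6.000: state=(0.026, 0.062, 0.912)
t=6.500: state=(0.024, 0.046, 0.929)
t=7.000: state=(0.023, 0.034, 0.943)
t=7.500: state=(0.022, 0.025, 0.952)
t=8.000: state=(0.022, 0.019, 0.960)
t=8.500: state=(0.021, 0.014, 0.965)
t=9.000: state=(0.021, 0.010, 0.969)
t=9.500: state=(0.020, 0.008, 0.972)
t=10.000: state=(0.020, 0.006, 0.974)
t=10.500: state=(0.020, 0.004, 0.976)
t=11.000: state=(0.020, 0.003, 0.977)
t=11.500: state=(0.020, 0.002, 0.978)
compare at T: S=0.020, I=0.002, R=0.978

largest component: R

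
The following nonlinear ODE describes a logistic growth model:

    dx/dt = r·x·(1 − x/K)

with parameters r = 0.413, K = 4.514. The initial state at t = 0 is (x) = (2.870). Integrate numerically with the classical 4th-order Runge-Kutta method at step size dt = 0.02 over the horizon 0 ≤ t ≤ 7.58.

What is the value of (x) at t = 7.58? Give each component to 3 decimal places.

(x) = (4.404)

t=0.000: state=(2.870)
step 1 (dt=0.02): k1=(0.432), k2=(0.431), k3=(0.431), k4=(0.431); state += dt/6·(k1+2k2+2k3+k4)
t=0.020: state=(2.879)
t=0.040: state=(2.887)
t=0.060: state=(2.896)
continuing one RK4 step at a time; state shown every 25 steps (Δt=0.5):
t=0.500: state=(3.079)
t=1.000: state=(3.273)
t=1.500: state=(3.450)
t=2.000: state=(3.609)
t=2.500: state=(3.749)
t=3.000: state=(3.872)
t=3.500: state=(3.977)
t=4.000: state=(4.067)
t=4.500: state=(4.144)
t=5.000: state=(4.208)
t=5.500: state=(4.262)
t=6.000: state=(4.307)
t=6.500: state=(4.344)
t=7.000: state=(4.375)
t=7.500: state=(4.400)
t=7.580: state=(4.404)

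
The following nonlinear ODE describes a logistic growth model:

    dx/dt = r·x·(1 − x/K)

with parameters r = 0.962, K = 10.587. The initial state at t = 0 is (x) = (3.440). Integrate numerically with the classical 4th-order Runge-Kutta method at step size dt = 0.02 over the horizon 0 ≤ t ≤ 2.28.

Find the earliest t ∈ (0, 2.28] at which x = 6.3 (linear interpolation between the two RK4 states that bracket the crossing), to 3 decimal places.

t=0.000: state=(3.440)
step 1 (dt=0.02): k1=(2.234), k2=(2.241), k3=(2.242), k4=(2.249); state += dt/6·(k1+2k2+2k3+k4)
t=0.020: state=(3.485)
t=0.040: state=(3.530)
t=0.060: state=(3.575)
continuing one RK4 step at a time; state shown every 5 steps (Δt=0.1):
t=0.100: state=(3.667)
t=0.200: state=(3.901)
t=0.300: state=(4.141)
t=0.400: state=(4.386)
t=0.500: state=(4.635)
t=0.600: state=(4.887)
t=0.700: state=(5.141)
t=0.800: state=(5.395)
t=0.900: state=(5.649)
t=1.000: state=(5.902)
t=1.100: state=(6.151)
t=1.160: state=(6.299)
next step: t=1.180: state=(6.348) — x has crossed 6.3
linear interpolation between t=1.160 (6.29933) and t=1.180 (6.34832) → t≈1.160

t = 1.160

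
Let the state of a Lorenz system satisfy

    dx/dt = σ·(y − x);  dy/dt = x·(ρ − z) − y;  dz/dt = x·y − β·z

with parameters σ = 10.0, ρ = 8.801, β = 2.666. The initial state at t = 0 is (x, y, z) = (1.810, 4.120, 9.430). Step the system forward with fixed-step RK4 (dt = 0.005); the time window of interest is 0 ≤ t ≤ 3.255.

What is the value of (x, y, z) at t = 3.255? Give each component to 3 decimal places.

(x, y, z) = (4.553, 4.490, 7.929)

t=0.000: state=(1.810, 4.120, 9.430)
step 1 (dt=0.005): k1=(23.100, -5.258, -17.683), k2=(22.391, -5.199, -17.352), k3=(22.410, -5.200, -17.361), k4=(21.719, -5.136, -17.040); state += dt/6·(k1+2k2+2k3+k4)
t=0.005: state=(1.922, 4.094, 9.343)
t=0.010: state=(2.027, 4.069, 9.260)
t=0.015: state=(2.126, 4.044, 9.179)
continuing one RK4 step at a time; state shown every 40 steps (Δt=0.2):
t=0.200: state=(3.513, 3.766, 7.322)
t=0.400: state=(4.054, 4.395, 6.687)
t=0.600: state=(4.791, 5.123, 7.263)
t=0.800: state=(5.120, 5.079, 8.305)
t=1.000: state=(4.718, 4.427, 8.501)
t=1.200: state=(4.240, 4.098, 7.875)
t=1.400: state=(4.205, 4.300, 7.325)
t=1.600: state=(4.524, 4.713, 7.362)
t=1.800: state=(4.812, 4.880, 7.847)
t=2.000: state=(4.758, 4.650, 8.168)
t=2.200: state=(4.499, 4.379, 8.006)
t=2.400: state=(4.368, 4.364, 7.668)
t=2.600: state=(4.464, 4.550, 7.543)
t=2.800: state=(4.638, 4.706, 7.713)
t=3.000: state=(4.690, 4.670, 7.938)
t=3.200: state=(4.589, 4.523, 7.961)
t=3.255: state=(4.553, 4.490, 7.929)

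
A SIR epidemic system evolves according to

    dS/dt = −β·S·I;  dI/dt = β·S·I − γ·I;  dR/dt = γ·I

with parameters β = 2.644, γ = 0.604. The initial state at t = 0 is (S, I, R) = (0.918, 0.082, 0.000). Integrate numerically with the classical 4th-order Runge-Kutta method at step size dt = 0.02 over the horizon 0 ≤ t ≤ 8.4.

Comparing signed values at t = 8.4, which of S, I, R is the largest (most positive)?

t=0.000: state=(0.918, 0.082, 0.000)
step 1 (dt=0.02): k1=(-0.199, 0.150, 0.050), k2=(-0.202, 0.152, 0.050), k3=(-0.202, 0.152, 0.050), k4=(-0.205, 0.154, 0.051); state += dt/6·(k1+2k2+2k3+k4)
t=0.020: state=(0.914, 0.085, 0.001)
t=0.040: state=(0.910, 0.088, 0.002)
t=0.060: state=(0.905, 0.091, 0.003)
continuing one RK4 step at a time; state shown every 25 steps (Δt=0.5):
t=0.500: state=(0.774, 0.187, 0.039)
t=1.000: state=(0.549, 0.334, 0.118)
t=1.500: state=(0.326, 0.437, 0.236)
t=2.000: state=(0.180, 0.448, 0.372)
t=2.500: state=(0.103, 0.397, 0.501)
t=3.000: state=(0.064, 0.326, 0.610)
t=3.500: state=(0.043, 0.259, 0.698)
t=4.000: state=(0.032, 0.201, 0.767)
t=4.500: state=(0.025, 0.154, 0.821)
t=5.000: state=(0.021, 0.118, 0.861)
t=5.500: state=(0.018, 0.089, 0.892)
t=6.000: state=(0.017, 0.067, 0.916)
t=6.500: state=(0.015, 0.051, 0.934)
t=7.000: state=(0.015, 0.038, 0.947)
t=7.500: state=(0.014, 0.029, 0.957)
t=8.000: state=(0.013, 0.022, 0.965)
t=8.400: state=(0.013, 0.017, 0.969)
compare at T: S=0.013, I=0.017, R=0.969

largest component: R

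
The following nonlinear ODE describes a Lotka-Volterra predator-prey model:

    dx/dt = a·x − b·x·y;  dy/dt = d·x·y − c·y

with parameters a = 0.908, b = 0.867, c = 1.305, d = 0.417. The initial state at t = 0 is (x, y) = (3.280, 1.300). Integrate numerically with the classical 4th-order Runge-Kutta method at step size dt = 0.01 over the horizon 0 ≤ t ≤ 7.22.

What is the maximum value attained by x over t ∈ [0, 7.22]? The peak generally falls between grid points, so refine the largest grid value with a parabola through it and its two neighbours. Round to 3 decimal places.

max x = 3.773

t=0.000: state=(3.280, 1.300)
step 1 (dt=0.01): k1=(-0.719, 0.082), k2=(-0.719, 0.080), k3=(-0.719, 0.080), k4=(-0.719, 0.078); state += dt/6·(k1+2k2+2k3+k4)
t=0.010: state=(3.273, 1.301)
t=0.020: state=(3.266, 1.302)
t=0.030: state=(3.258, 1.302)
continuing one RK4 step at a time; state shown every 25 steps (Δt=0.25):
t=0.250: state=(3.101, 1.308)
t=0.500: state=(2.934, 1.293)
t=0.750: state=(2.792, 1.257)
t=1.000: state=(2.682, 1.206)
t=1.250: state=(2.608, 1.147)
t=1.500: state=(2.570, 1.083)
t=1.750: state=(2.567, 1.021)
t=2.000: state=(2.598, 0.965)
t=2.250: state=(2.659, 0.915)
t=2.500: state=(2.749, 0.875)
t=2.750: state=(2.863, 0.846)
t=3.000: state=(2.997, 0.829)
t=3.250: state=(3.145, 0.823)
t=3.500: state=(3.299, 0.831)
t=3.750: state=(3.450, 0.853)
t=4.000: state=(3.585, 0.888)
t=4.250: state=(3.692, 0.937)
t=4.500: state=(3.758, 0.997)
t=4.750: state=(3.771, 1.066)
t=5.000: state=(3.726, 1.138)
t=5.250: state=(3.627, 1.205)
t=5.500: state=(3.483, 1.260)
t=5.750: state=(3.311, 1.296)
t=6.000: state=(3.132, 1.309)
t=6.250: state=(2.962, 1.297)
t=6.500: state=(2.815, 1.265)
t=6.750: state=(2.699, 1.216)
t=7.000: state=(2.618, 1.157)
t=7.220: state=(2.577, 1.102)
largest grid value and its neighbours: x(4.670)=3.77267, x(4.680)=3.77274, x(4.690)=3.77272
parabola through these three points peaks at t≈4.683 with x≈3.77275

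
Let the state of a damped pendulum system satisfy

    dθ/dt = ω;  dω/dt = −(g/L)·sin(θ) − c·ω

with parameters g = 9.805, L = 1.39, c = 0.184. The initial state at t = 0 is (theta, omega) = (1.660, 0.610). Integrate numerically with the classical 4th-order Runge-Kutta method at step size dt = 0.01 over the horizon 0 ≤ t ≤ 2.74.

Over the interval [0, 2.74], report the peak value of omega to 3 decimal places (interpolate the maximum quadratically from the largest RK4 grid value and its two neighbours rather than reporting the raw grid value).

max omega = 3.331

t=0.000: state=(1.660, 0.610)
step 1 (dt=0.01): k1=(0.610, -7.138), k2=(0.574, -7.130), k3=(0.574, -7.130), k4=(0.539, -7.121); state += dt/6·(k1+2k2+2k3+k4)
t=0.010: state=(1.666, 0.539)
t=0.020: state=(1.671, 0.468)
t=0.030: state=(1.675, 0.397)
continuing one RK4 step at a time; state shown every 10 steps (Δt=0.1):
t=0.100: state=(1.686, -0.096)
t=0.200: state=(1.641, -0.790)
t=0.300: state=(1.528, -1.474)
t=0.400: state=(1.347, -2.139)
t=0.500: state=(1.102, -2.757)
t=0.600: state=(0.799, -3.275)
t=0.700: state=(0.452, -3.624)
t=0.800: state=(0.082, -3.741)
t=0.900: state=(-0.287, -3.601)
t=1.000: state=(-0.630, -3.225)
t=1.100: state=(-0.926, -2.675)
t=1.200: state=(-1.162, -2.021)
t=1.300: state=(-1.329, -1.321)
t=1.400: state=(-1.426, -0.611)
t=1.500: state=(-1.451, 0.094)
t=1.600: state=(-1.407, 0.785)
t=1.700: state=(-1.295, 1.453)
t=1.800: state=(-1.118, 2.080)
t=1.900: state=(-0.882, 2.630)
t=2.000: state=(-0.596, 3.053)
t=2.100: state=(-0.277, 3.293)
t=2.200: state=(0.055, 3.310)
t=2.300: state=(0.377, 3.099)
t=2.400: state=(0.668, 2.693)
t=2.500: state=(0.911, 2.146)
t=2.600: state=(1.094, 1.517)
t=2.700: state=(1.213, 0.849)
t=2.740: state=(1.241, 0.578)
largest grid value and its neighbours: omega(2.150)=3.33055, omega(2.160)=3.33110, omega(2.170)=3.32931
parabola through these three points peaks at t≈2.157 with omega≈3.33118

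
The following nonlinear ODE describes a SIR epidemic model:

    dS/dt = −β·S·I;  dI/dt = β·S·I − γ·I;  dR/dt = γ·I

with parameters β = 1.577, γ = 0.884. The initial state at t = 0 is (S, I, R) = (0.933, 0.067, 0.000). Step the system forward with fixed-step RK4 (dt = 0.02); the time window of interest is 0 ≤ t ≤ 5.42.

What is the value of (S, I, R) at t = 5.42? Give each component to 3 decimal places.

(S, I, R) = (0.326, 0.085, 0.589)

t=0.000: state=(0.933, 0.067, 0.000)
step 1 (dt=0.02): k1=(-0.099, 0.039, 0.059), k2=(-0.099, 0.039, 0.060), k3=(-0.099, 0.039, 0.060), k4=(-0.100, 0.040, 0.060); state += dt/6·(k1+2k2+2k3+k4)
t=0.020: state=(0.931, 0.068, 0.001)
t=0.040: state=(0.929, 0.069, 0.002)
t=0.060: state=(0.927, 0.069, 0.004)
continuing one RK4 step at a time; state shown every 10 steps (Δt=0.2):
t=0.200: state=(0.912, 0.075, 0.013)
t=0.400: state=(0.890, 0.084, 0.027)
t=0.600: state=(0.865, 0.092, 0.042)
t=0.800: state=(0.839, 0.101, 0.059)
t=1.000: state=(0.812, 0.110, 0.078)
t=1.200: state=(0.783, 0.119, 0.098)
t=1.400: state=(0.753, 0.127, 0.120)
t=1.600: state=(0.723, 0.134, 0.143)
t=1.800: state=(0.692, 0.140, 0.167)
t=2.000: state=(0.662, 0.146, 0.193)
t=2.200: state=(0.632, 0.150, 0.219)
t=2.400: state=(0.602, 0.152, 0.245)
t=2.600: state=(0.574, 0.154, 0.273)
t=2.800: state=(0.547, 0.154, 0.300)
t=3.000: state=(0.521, 0.152, 0.327)
t=3.200: state=(0.497, 0.150, 0.354)
t=3.400: state=(0.474, 0.146, 0.380)
t=3.600: state=(0.453, 0.142, 0.405)
t=3.800: state=(0.433, 0.137, 0.430)
t=4.000: state=(0.415, 0.131, 0.454)
t=4.200: state=(0.399, 0.125, 0.476)
t=4.400: state=(0.384, 0.118, 0.498)
t=4.600: state=(0.370, 0.112, 0.518)
t=4.800: state=(0.358, 0.105, 0.537)
t=5.000: state=(0.347, 0.098, 0.555)
t=5.200: state=(0.336, 0.092, 0.572)
t=5.400: state=(0.327, 0.085, 0.588)
t=5.420: state=(0.326, 0.085, 0.589)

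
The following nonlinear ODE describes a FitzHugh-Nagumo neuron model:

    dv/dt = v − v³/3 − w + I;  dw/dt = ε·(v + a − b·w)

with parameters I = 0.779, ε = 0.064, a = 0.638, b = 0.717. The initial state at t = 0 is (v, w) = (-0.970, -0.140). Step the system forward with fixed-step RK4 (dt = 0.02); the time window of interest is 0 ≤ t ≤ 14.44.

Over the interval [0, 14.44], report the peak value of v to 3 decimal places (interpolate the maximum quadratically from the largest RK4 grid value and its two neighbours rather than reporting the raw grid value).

t=0.000: state=(-0.970, -0.140)
step 1 (dt=0.02): k1=(0.253, -0.015), k2=(0.254, -0.015), k3=(0.254, -0.015), k4=(0.254, -0.014); state += dt/6·(k1+2k2+2k3+k4)
t=0.020: state=(-0.965, -0.140)
t=0.040: state=(-0.960, -0.141)
t=0.060: state=(-0.955, -0.141)
continuing one RK4 step at a time; state shown every 25 steps (Δt=0.5):
t=0.500: state=(-0.837, -0.145)
t=1.000: state=(-0.681, -0.146)
t=1.500: state=(-0.478, -0.141)
t=2.000: state=(-0.183, -0.128)
t=2.500: state=(0.279, -0.104)
t=3.000: state=(0.965, -0.062)
t=3.500: state=(1.624, 0.001)
t=4.000: state=(1.916, 0.078)
t=4.500: state=(1.976, 0.158)
t=5.000: state=(1.970, 0.237)
t=5.500: state=(1.947, 0.314)
t=6.000: state=(1.922, 0.388)
t=6.500: state=(1.895, 0.460)
t=7.000: state=(1.868, 0.529)
t=7.500: state=(1.840, 0.596)
t=8.000: state=(1.813, 0.661)
t=8.500: state=(1.785, 0.723)
t=9.000: state=(1.758, 0.783)
t=9.500: state=(1.730, 0.840)
t=10.000: state=(1.701, 0.896)
t=10.500: state=(1.673, 0.949)
t=11.000: state=(1.644, 1.000)
t=11.500: state=(1.615, 1.049)
t=12.000: state=(1.585, 1.096)
t=12.500: state=(1.555, 1.141)
t=13.000: state=(1.525, 1.184)
t=13.500: state=(1.493, 1.225)
t=14.000: state=(1.462, 1.264)
t=14.440: state=(1.433, 1.297)
largest grid value and its neighbours: v(4.600)=1.97777, v(4.620)=1.97781, v(4.640)=1.97779
parabola through these three points peaks at t≈4.623 with v≈1.97781

max v = 1.978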